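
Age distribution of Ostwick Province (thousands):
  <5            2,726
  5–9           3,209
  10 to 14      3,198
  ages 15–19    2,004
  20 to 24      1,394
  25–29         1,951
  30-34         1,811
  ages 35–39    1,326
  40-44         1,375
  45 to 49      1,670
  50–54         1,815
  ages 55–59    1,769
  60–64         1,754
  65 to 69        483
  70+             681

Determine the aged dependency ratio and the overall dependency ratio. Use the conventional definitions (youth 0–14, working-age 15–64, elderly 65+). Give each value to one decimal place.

Old-age dependency ratio: 6.9
Total dependency ratio: 61.0

0–14: 2,726 + 3,209 + 3,198 = 9,133
15–64: 2,004 + 1,394 + 1,951 + 1,811 + 1,326 + 1,375 + 1,670 + 1,815 + 1,769 + 1,754 = 16,869
65+: 483 + 681 = 1,164
Old-age dependency ratio = 1,164 / 16,869 × 100 = 6.9
Total dependency ratio = (9,133 + 1,164) / 16,869 × 100 = 10,297 / 16,869 × 100 = 61.0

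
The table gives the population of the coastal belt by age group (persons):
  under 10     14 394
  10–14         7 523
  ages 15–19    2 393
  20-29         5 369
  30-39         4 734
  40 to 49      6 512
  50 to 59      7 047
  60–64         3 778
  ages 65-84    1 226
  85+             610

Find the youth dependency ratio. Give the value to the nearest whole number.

0–14: 14 394 + 7 523 = 21 917
15–64: 2 393 + 5 369 + 4 734 + 6 512 + 7 047 + 3 778 = 29 833
65+: 1 226 + 610 = 1 836
Youth dependency ratio = 21 917 / 29 833 × 100 = 73

Youth dependency ratio: 73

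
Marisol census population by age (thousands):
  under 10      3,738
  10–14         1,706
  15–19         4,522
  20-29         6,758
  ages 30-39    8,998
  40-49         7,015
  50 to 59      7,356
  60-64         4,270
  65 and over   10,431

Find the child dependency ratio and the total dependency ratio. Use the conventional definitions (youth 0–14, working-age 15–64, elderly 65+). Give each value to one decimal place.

0–14: 3,738 + 1,706 = 5,444
15–64: 4,522 + 6,758 + 8,998 + 7,015 + 7,356 + 4,270 = 38,919
65+: 10,431
Youth dependency ratio = 5,444 / 38,919 × 100 = 14.0
Total dependency ratio = (5,444 + 10,431) / 38,919 × 100 = 15,875 / 38,919 × 100 = 40.8

Youth dependency ratio: 14.0
Total dependency ratio: 40.8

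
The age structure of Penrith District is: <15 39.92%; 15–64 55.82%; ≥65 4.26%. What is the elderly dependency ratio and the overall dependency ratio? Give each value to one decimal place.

Old-age dependency ratio = 4.26 / 55.82 × 100 = 7.6
Total dependency ratio = (39.92 + 4.26) / 55.82 × 100 = 44.18 / 55.82 × 100 = 79.1

Old-age dependency ratio: 7.6
Total dependency ratio: 79.1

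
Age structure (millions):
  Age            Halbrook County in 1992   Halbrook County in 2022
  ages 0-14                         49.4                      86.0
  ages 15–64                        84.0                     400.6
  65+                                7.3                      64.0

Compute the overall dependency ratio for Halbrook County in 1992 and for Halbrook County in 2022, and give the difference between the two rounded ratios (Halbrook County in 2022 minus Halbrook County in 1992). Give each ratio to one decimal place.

Halbrook County in 1992: (49.4 + 7.3) / 84.0 × 100 = 56.7 / 84.0 × 100 = 67.5
Halbrook County in 2022: (86.0 + 64.0) / 400.6 × 100 = 150.0 / 400.6 × 100 = 37.4

Halbrook County in 1992: 67.5
Halbrook County in 2022: 37.4
Difference: -30.1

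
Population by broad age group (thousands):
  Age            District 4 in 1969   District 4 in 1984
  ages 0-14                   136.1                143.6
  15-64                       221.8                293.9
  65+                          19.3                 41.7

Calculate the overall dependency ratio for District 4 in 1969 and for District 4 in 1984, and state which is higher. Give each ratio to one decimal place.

District 4 in 1969: (136.1 + 19.3) / 221.8 × 100 = 155.4 / 221.8 × 100 = 70.1
District 4 in 1984: (143.6 + 41.7) / 293.9 × 100 = 185.3 / 293.9 × 100 = 63.0

District 4 in 1969: 70.1
District 4 in 1984: 63.0
Higher: District 4 in 1969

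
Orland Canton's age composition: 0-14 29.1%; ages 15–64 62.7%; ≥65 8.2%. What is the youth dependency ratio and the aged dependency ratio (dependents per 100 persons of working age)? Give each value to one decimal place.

Youth dependency ratio = 29.1 / 62.7 × 100 = 46.4
Old-age dependency ratio = 8.2 / 62.7 × 100 = 13.1

Youth dependency ratio: 46.4
Old-age dependency ratio: 13.1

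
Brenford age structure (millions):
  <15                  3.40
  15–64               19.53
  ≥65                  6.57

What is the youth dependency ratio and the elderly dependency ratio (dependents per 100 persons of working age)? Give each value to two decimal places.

Youth dependency ratio = 3.40 / 19.53 × 100 = 17.41
Old-age dependency ratio = 6.57 / 19.53 × 100 = 33.64

Youth dependency ratio: 17.41
Old-age dependency ratio: 33.64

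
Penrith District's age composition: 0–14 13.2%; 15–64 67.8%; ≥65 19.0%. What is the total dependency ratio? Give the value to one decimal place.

Total dependency ratio: 47.5

Total dependency ratio = (13.2 + 19.0) / 67.8 × 100 = 32.2 / 67.8 × 100 = 47.5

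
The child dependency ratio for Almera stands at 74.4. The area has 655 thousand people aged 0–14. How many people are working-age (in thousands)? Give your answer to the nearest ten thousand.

Working-age: 880

Youth dependency ratio = youth / working-age × 100
74.4 = 655 / W × 100
⇒ 880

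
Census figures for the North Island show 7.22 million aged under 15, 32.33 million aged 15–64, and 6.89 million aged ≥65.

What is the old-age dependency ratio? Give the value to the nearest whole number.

Old-age dependency ratio = 6.89 / 32.33 × 100 = 21

Old-age dependency ratio: 21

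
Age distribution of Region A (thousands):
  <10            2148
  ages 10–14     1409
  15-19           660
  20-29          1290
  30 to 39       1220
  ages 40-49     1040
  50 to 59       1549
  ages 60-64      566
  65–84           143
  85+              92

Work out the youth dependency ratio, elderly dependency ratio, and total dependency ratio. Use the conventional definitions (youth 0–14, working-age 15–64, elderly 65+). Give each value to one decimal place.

0–14: 2148 + 1409 = 3557
15–64: 660 + 1290 + 1220 + 1040 + 1549 + 566 = 6325
65+: 143 + 92 = 235
Youth dependency ratio = 3557 / 6325 × 100 = 56.2
Old-age dependency ratio = 235 / 6325 × 100 = 3.7
Total dependency ratio = (3557 + 235) / 6325 × 100 = 3792 / 6325 × 100 = 60.0

Youth dependency ratio: 56.2
Old-age dependency ratio: 3.7
Total dependency ratio: 60.0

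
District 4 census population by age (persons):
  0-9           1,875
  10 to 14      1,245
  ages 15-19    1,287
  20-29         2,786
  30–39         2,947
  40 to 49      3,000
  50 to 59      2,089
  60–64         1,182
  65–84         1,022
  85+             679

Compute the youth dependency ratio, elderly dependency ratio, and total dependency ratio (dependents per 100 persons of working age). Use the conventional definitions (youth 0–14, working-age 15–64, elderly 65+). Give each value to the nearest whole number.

Youth dependency ratio: 23
Old-age dependency ratio: 13
Total dependency ratio: 36

0–14: 1,875 + 1,245 = 3,120
15–64: 1,287 + 2,786 + 2,947 + 3,000 + 2,089 + 1,182 = 13,291
65+: 1,022 + 679 = 1,701
Youth dependency ratio = 3,120 / 13,291 × 100 = 23
Old-age dependency ratio = 1,701 / 13,291 × 100 = 13
Total dependency ratio = (3,120 + 1,701) / 13,291 × 100 = 4,821 / 13,291 × 100 = 36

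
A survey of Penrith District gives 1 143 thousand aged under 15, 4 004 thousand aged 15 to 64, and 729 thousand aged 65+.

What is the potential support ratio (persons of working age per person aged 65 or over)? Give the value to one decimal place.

Potential support ratio = 4 004 / 729 = 5.5

Potential support ratio: 5.5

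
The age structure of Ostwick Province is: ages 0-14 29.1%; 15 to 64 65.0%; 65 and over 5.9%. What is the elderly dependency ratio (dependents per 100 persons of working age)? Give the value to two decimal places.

Old-age dependency ratio: 9.08

Old-age dependency ratio = 5.9 / 65.0 × 100 = 9.08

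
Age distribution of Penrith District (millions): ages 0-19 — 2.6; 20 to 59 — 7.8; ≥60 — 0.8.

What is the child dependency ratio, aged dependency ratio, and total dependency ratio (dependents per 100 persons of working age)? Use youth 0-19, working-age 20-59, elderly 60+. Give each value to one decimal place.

Youth dependency ratio = 2.6 / 7.8 × 100 = 33.3
Old-age dependency ratio = 0.8 / 7.8 × 100 = 10.3
Total dependency ratio = (2.6 + 0.8) / 7.8 × 100 = 3.4 / 7.8 × 100 = 43.6

Youth dependency ratio: 33.3
Old-age dependency ratio: 10.3
Total dependency ratio: 43.6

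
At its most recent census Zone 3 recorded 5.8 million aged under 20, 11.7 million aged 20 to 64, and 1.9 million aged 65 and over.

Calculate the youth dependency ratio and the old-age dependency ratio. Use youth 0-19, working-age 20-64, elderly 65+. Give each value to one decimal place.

Youth dependency ratio: 49.6
Old-age dependency ratio: 16.2

Youth dependency ratio = 5.8 / 11.7 × 100 = 49.6
Old-age dependency ratio = 1.9 / 11.7 × 100 = 16.2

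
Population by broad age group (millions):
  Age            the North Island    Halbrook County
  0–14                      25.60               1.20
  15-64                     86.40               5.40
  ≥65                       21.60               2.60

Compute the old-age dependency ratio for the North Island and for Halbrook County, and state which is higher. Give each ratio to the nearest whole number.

the North Island: 21.60 / 86.40 × 100 = 25
Halbrook County: 2.60 / 5.40 × 100 = 48

the North Island: 25
Halbrook County: 48
Higher: Halbrook County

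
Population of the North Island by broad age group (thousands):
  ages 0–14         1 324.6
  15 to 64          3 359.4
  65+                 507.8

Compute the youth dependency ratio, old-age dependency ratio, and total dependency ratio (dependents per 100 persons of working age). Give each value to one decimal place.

Youth dependency ratio: 39.4
Old-age dependency ratio: 15.1
Total dependency ratio: 54.5

Youth dependency ratio = 1 324.6 / 3 359.4 × 100 = 39.4
Old-age dependency ratio = 507.8 / 3 359.4 × 100 = 15.1
Total dependency ratio = (1 324.6 + 507.8) / 3 359.4 × 100 = 1 832.4 / 3 359.4 × 100 = 54.5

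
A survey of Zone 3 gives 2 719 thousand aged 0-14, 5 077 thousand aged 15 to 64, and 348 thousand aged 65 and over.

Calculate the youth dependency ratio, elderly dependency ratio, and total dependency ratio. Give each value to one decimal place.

Youth dependency ratio = 2 719 / 5 077 × 100 = 53.6
Old-age dependency ratio = 348 / 5 077 × 100 = 6.9
Total dependency ratio = (2 719 + 348) / 5 077 × 100 = 3 067 / 5 077 × 100 = 60.4

Youth dependency ratio: 53.6
Old-age dependency ratio: 6.9
Total dependency ratio: 60.4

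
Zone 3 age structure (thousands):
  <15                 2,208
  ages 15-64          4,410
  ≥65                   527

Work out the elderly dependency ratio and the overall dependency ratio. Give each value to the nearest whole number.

Old-age dependency ratio: 12
Total dependency ratio: 62

Old-age dependency ratio = 527 / 4,410 × 100 = 12
Total dependency ratio = (2,208 + 527) / 4,410 × 100 = 2,735 / 4,410 × 100 = 62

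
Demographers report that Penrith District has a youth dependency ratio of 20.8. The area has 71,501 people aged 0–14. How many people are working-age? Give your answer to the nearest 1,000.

Working-age: 344,000

Youth dependency ratio = youth / working-age × 100
20.8 = 71,501 / W × 100
⇒ 344,000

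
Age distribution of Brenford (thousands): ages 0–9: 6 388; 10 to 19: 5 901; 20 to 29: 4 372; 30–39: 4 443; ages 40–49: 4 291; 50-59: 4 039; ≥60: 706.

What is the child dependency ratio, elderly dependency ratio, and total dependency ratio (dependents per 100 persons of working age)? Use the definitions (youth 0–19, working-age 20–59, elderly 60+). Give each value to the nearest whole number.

0–19: 6 388 + 5 901 = 12 289
20–59: 4 372 + 4 443 + 4 291 + 4 039 = 17 145
60+: 706
Youth dependency ratio = 12 289 / 17 145 × 100 = 72
Old-age dependency ratio = 706 / 17 145 × 100 = 4
Total dependency ratio = (12 289 + 706) / 17 145 × 100 = 12 995 / 17 145 × 100 = 76

Youth dependency ratio: 72
Old-age dependency ratio: 4
Total dependency ratio: 76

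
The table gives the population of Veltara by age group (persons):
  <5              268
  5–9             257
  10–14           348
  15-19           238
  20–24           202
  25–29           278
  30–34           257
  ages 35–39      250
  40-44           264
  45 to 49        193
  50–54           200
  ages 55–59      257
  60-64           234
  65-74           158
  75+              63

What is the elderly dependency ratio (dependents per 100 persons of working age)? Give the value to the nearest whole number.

0–14: 268 + 257 + 348 = 873
15–64: 238 + 202 + 278 + 257 + 250 + 264 + 193 + 200 + 257 + 234 = 2,373
65+: 158 + 63 = 221
Old-age dependency ratio = 221 / 2,373 × 100 = 9

Old-age dependency ratio: 9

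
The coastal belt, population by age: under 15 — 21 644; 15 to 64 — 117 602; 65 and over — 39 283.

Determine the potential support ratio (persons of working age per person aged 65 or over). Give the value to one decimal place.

Potential support ratio = 117 602 / 39 283 = 3.0

Potential support ratio: 3.0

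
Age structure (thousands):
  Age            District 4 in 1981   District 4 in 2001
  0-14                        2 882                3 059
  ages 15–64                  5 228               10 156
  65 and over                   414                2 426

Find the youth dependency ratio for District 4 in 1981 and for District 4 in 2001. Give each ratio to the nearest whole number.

District 4 in 1981: 2 882 / 5 228 × 100 = 55
District 4 in 2001: 3 059 / 10 156 × 100 = 30

District 4 in 1981: 55
District 4 in 2001: 30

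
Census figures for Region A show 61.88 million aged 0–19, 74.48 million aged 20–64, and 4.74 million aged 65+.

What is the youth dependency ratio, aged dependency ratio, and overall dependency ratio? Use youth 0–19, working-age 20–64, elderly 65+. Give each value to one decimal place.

Youth dependency ratio: 83.1
Old-age dependency ratio: 6.4
Total dependency ratio: 89.4

Youth dependency ratio = 61.88 / 74.48 × 100 = 83.1
Old-age dependency ratio = 4.74 / 74.48 × 100 = 6.4
Total dependency ratio = (61.88 + 4.74) / 74.48 × 100 = 66.62 / 74.48 × 100 = 89.4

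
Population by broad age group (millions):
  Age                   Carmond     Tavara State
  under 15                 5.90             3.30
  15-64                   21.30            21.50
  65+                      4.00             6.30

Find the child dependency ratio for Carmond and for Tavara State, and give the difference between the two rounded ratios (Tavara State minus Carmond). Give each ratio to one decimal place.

Carmond: 5.90 / 21.30 × 100 = 27.7
Tavara State: 3.30 / 21.50 × 100 = 15.3

Carmond: 27.7
Tavara State: 15.3
Difference: -12.4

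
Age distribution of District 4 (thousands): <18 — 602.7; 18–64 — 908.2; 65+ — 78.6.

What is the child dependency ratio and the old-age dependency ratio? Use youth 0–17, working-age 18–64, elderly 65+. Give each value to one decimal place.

Youth dependency ratio: 66.4
Old-age dependency ratio: 8.7

Youth dependency ratio = 602.7 / 908.2 × 100 = 66.4
Old-age dependency ratio = 78.6 / 908.2 × 100 = 8.7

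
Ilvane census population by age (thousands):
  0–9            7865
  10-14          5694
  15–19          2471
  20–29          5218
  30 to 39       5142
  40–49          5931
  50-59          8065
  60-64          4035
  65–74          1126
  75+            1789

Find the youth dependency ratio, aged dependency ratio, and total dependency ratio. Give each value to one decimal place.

Youth dependency ratio: 43.9
Old-age dependency ratio: 9.4
Total dependency ratio: 53.4

0–14: 7865 + 5694 = 13559
15–64: 2471 + 5218 + 5142 + 5931 + 8065 + 4035 = 30862
65+: 1126 + 1789 = 2915
Youth dependency ratio = 13559 / 30862 × 100 = 43.9
Old-age dependency ratio = 2915 / 30862 × 100 = 9.4
Total dependency ratio = (13559 + 2915) / 30862 × 100 = 16474 / 30862 × 100 = 53.4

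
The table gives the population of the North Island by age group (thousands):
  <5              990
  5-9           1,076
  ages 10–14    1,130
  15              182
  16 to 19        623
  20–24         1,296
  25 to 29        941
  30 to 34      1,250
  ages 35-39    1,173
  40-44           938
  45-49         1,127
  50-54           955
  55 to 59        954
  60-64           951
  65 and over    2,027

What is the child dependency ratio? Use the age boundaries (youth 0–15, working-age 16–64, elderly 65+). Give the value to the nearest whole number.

Youth dependency ratio: 33

0–15: 990 + 1,076 + 1,130 + 182 = 3,378
16–64: 623 + 1,296 + 941 + 1,250 + 1,173 + 938 + 1,127 + 955 + 954 + 951 = 10,208
65+: 2,027
Youth dependency ratio = 3,378 / 10,208 × 100 = 33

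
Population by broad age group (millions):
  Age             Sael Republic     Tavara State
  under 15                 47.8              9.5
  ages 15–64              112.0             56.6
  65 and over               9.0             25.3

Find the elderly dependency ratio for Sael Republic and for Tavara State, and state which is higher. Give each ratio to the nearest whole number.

Sael Republic: 8
Tavara State: 45
Higher: Tavara State

Sael Republic: 9.0 / 112.0 × 100 = 8
Tavara State: 25.3 / 56.6 × 100 = 45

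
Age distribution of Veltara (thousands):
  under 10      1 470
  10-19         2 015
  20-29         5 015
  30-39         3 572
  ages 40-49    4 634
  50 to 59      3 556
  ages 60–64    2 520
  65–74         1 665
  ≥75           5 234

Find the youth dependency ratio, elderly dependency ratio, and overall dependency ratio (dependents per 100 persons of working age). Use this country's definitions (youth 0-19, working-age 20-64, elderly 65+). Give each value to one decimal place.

Youth dependency ratio: 18.1
Old-age dependency ratio: 35.8
Total dependency ratio: 53.8

0–19: 1 470 + 2 015 = 3 485
20–64: 5 015 + 3 572 + 4 634 + 3 556 + 2 520 = 19 297
65+: 1 665 + 5 234 = 6 899
Youth dependency ratio = 3 485 / 19 297 × 100 = 18.1
Old-age dependency ratio = 6 899 / 19 297 × 100 = 35.8
Total dependency ratio = (3 485 + 6 899) / 19 297 × 100 = 10 384 / 19 297 × 100 = 53.8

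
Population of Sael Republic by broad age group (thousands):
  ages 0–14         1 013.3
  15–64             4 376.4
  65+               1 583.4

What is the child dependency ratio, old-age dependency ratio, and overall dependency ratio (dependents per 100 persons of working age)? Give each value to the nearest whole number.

Youth dependency ratio: 23
Old-age dependency ratio: 36
Total dependency ratio: 59

Youth dependency ratio = 1 013.3 / 4 376.4 × 100 = 23
Old-age dependency ratio = 1 583.4 / 4 376.4 × 100 = 36
Total dependency ratio = (1 013.3 + 1 583.4) / 4 376.4 × 100 = 2 596.7 / 4 376.4 × 100 = 59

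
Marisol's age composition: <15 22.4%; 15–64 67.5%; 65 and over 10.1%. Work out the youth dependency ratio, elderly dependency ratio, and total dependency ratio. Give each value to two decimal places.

Youth dependency ratio: 33.19
Old-age dependency ratio: 14.96
Total dependency ratio: 48.15

Youth dependency ratio = 22.4 / 67.5 × 100 = 33.19
Old-age dependency ratio = 10.1 / 67.5 × 100 = 14.96
Total dependency ratio = (22.4 + 10.1) / 67.5 × 100 = 32.5 / 67.5 × 100 = 48.15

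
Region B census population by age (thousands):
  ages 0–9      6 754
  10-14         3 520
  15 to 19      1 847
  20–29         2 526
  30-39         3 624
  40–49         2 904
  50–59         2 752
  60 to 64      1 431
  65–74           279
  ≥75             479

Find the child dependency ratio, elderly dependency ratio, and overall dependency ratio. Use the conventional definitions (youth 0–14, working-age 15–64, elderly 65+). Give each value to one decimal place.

Youth dependency ratio: 68.1
Old-age dependency ratio: 5.0
Total dependency ratio: 73.1

0–14: 6 754 + 3 520 = 10 274
15–64: 1 847 + 2 526 + 3 624 + 2 904 + 2 752 + 1 431 = 15 084
65+: 279 + 479 = 758
Youth dependency ratio = 10 274 / 15 084 × 100 = 68.1
Old-age dependency ratio = 758 / 15 084 × 100 = 5.0
Total dependency ratio = (10 274 + 758) / 15 084 × 100 = 11 032 / 15 084 × 100 = 73.1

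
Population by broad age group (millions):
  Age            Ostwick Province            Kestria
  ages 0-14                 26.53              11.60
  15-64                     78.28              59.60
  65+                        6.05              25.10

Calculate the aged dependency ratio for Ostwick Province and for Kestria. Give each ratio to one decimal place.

Ostwick Province: 7.7
Kestria: 42.1

Ostwick Province: 6.05 / 78.28 × 100 = 7.7
Kestria: 25.10 / 59.60 × 100 = 42.1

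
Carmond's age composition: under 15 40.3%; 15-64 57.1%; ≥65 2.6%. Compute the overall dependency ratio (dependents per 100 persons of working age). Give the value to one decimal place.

Total dependency ratio: 75.1

Total dependency ratio = (40.3 + 2.6) / 57.1 × 100 = 42.9 / 57.1 × 100 = 75.1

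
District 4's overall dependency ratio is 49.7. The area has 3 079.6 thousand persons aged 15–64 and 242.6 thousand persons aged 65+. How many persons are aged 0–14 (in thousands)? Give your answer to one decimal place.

Aged 0–14: 1 288.0

Total dependency ratio = (youth + elderly) / working-age × 100
49.7 = (Y + 242.6) / 3 079.6 × 100
⇒ 1 288.0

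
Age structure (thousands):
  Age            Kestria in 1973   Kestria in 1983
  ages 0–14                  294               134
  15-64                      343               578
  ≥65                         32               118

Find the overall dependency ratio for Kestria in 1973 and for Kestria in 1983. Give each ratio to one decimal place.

Kestria in 1973: (294 + 32) / 343 × 100 = 326 / 343 × 100 = 95.0
Kestria in 1983: (134 + 118) / 578 × 100 = 252 / 578 × 100 = 43.6

Kestria in 1973: 95.0
Kestria in 1983: 43.6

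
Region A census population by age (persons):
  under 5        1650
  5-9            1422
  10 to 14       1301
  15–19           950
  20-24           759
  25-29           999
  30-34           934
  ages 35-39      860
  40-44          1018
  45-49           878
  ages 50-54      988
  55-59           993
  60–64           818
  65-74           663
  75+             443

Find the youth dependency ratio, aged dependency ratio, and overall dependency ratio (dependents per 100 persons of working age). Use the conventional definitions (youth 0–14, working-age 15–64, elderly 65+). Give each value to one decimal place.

Youth dependency ratio: 47.5
Old-age dependency ratio: 12.0
Total dependency ratio: 59.6

0–14: 1650 + 1422 + 1301 = 4373
15–64: 950 + 759 + 999 + 934 + 860 + 1018 + 878 + 988 + 993 + 818 = 9197
65+: 663 + 443 = 1106
Youth dependency ratio = 4373 / 9197 × 100 = 47.5
Old-age dependency ratio = 1106 / 9197 × 100 = 12.0
Total dependency ratio = (4373 + 1106) / 9197 × 100 = 5479 / 9197 × 100 = 59.6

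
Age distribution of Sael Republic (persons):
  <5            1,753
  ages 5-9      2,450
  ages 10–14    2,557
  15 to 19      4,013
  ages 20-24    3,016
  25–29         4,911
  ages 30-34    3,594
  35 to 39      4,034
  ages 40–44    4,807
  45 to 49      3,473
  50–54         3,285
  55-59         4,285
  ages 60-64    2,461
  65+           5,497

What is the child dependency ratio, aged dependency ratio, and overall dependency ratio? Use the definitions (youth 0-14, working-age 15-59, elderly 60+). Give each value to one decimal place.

0–14: 1,753 + 2,450 + 2,557 = 6,760
15–59: 4,013 + 3,016 + 4,911 + 3,594 + 4,034 + 4,807 + 3,473 + 3,285 + 4,285 = 35,418
60+: 2,461 + 5,497 = 7,958
Youth dependency ratio = 6,760 / 35,418 × 100 = 19.1
Old-age dependency ratio = 7,958 / 35,418 × 100 = 22.5
Total dependency ratio = (6,760 + 7,958) / 35,418 × 100 = 14,718 / 35,418 × 100 = 41.6

Youth dependency ratio: 19.1
Old-age dependency ratio: 22.5
Total dependency ratio: 41.6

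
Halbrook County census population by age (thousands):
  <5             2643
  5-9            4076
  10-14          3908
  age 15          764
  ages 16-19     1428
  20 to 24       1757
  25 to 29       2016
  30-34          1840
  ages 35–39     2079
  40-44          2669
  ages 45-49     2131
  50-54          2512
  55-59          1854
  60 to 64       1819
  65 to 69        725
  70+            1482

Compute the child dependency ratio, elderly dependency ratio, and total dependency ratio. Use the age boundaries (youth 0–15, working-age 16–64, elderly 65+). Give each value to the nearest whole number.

Youth dependency ratio: 57
Old-age dependency ratio: 11
Total dependency ratio: 68

0–15: 2643 + 4076 + 3908 + 764 = 11391
16–64: 1428 + 1757 + 2016 + 1840 + 2079 + 2669 + 2131 + 2512 + 1854 + 1819 = 20105
65+: 725 + 1482 = 2207
Youth dependency ratio = 11391 / 20105 × 100 = 57
Old-age dependency ratio = 2207 / 20105 × 100 = 11
Total dependency ratio = (11391 + 2207) / 20105 × 100 = 13598 / 20105 × 100 = 68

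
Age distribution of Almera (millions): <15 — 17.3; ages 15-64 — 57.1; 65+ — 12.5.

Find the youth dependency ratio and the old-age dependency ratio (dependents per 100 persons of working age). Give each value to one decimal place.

Youth dependency ratio: 30.3
Old-age dependency ratio: 21.9

Youth dependency ratio = 17.3 / 57.1 × 100 = 30.3
Old-age dependency ratio = 12.5 / 57.1 × 100 = 21.9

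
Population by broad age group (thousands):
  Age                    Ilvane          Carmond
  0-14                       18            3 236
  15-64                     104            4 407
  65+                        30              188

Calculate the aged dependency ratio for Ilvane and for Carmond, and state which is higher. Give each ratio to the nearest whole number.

Ilvane: 29
Carmond: 4
Higher: Ilvane

Ilvane: 30 / 104 × 100 = 29
Carmond: 188 / 4 407 × 100 = 4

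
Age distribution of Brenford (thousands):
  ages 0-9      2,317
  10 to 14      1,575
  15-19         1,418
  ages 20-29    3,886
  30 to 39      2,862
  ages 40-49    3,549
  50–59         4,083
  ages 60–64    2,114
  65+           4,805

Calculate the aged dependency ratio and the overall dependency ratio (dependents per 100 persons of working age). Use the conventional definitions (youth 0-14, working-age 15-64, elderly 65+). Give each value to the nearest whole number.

0–14: 2,317 + 1,575 = 3,892
15–64: 1,418 + 3,886 + 2,862 + 3,549 + 4,083 + 2,114 = 17,912
65+: 4,805
Old-age dependency ratio = 4,805 / 17,912 × 100 = 27
Total dependency ratio = (3,892 + 4,805) / 17,912 × 100 = 8,697 / 17,912 × 100 = 49

Old-age dependency ratio: 27
Total dependency ratio: 49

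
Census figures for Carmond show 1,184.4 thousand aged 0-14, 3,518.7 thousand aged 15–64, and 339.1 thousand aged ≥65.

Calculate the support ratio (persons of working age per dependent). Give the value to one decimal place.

Support ratio = 3,518.7 / (1,184.4 + 339.1) = 3,518.7 / 1,523.5 = 2.3

Support ratio: 2.3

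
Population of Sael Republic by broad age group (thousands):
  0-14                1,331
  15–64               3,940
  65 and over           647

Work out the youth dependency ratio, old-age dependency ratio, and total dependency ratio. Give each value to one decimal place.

Youth dependency ratio = 1,331 / 3,940 × 100 = 33.8
Old-age dependency ratio = 647 / 3,940 × 100 = 16.4
Total dependency ratio = (1,331 + 647) / 3,940 × 100 = 1,978 / 3,940 × 100 = 50.2

Youth dependency ratio: 33.8
Old-age dependency ratio: 16.4
Total dependency ratio: 50.2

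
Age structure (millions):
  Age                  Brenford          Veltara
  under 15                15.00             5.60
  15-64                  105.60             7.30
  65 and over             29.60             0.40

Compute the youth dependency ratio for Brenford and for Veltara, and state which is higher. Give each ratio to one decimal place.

Brenford: 15.00 / 105.60 × 100 = 14.2
Veltara: 5.60 / 7.30 × 100 = 76.7

Brenford: 14.2
Veltara: 76.7
Higher: Veltara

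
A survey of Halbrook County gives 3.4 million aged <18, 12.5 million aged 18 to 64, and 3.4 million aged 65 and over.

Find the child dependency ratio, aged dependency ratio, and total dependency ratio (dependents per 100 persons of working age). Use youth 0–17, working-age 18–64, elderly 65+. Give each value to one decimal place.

Youth dependency ratio: 27.2
Old-age dependency ratio: 27.2
Total dependency ratio: 54.4

Youth dependency ratio = 3.4 / 12.5 × 100 = 27.2
Old-age dependency ratio = 3.4 / 12.5 × 100 = 27.2
Total dependency ratio = (3.4 + 3.4) / 12.5 × 100 = 6.8 / 12.5 × 100 = 54.4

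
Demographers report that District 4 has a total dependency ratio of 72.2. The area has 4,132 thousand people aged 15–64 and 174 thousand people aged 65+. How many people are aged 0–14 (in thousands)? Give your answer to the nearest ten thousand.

Total dependency ratio = (youth + elderly) / working-age × 100
72.2 = (Y + 174) / 4,132 × 100
⇒ 2,810

Aged 0–14: 2,810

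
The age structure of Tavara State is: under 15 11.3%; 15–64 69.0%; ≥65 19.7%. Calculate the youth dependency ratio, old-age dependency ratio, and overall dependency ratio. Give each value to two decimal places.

Youth dependency ratio = 11.3 / 69.0 × 100 = 16.38
Old-age dependency ratio = 19.7 / 69.0 × 100 = 28.55
Total dependency ratio = (11.3 + 19.7) / 69.0 × 100 = 31.0 / 69.0 × 100 = 44.93

Youth dependency ratio: 16.38
Old-age dependency ratio: 28.55
Total dependency ratio: 44.93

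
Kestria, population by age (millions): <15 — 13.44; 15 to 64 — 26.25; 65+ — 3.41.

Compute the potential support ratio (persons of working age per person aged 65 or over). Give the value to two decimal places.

Potential support ratio = 26.25 / 3.41 = 7.70

Potential support ratio: 7.70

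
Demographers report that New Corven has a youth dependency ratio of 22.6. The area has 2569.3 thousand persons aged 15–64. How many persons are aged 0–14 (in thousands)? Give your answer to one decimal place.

Aged 0–14: 580.7

Youth dependency ratio = youth / working-age × 100
22.6 = Y / 2569.3 × 100
⇒ 580.7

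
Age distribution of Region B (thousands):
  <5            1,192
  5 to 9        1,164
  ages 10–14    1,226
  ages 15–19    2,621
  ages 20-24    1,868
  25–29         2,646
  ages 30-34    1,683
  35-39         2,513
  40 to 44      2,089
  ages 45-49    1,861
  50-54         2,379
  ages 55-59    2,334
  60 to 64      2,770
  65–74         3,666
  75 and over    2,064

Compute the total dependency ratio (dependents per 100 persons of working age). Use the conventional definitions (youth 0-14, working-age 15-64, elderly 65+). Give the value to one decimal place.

Total dependency ratio: 40.9

0–14: 1,192 + 1,164 + 1,226 = 3,582
15–64: 2,621 + 1,868 + 2,646 + 1,683 + 2,513 + 2,089 + 1,861 + 2,379 + 2,334 + 2,770 = 22,764
65+: 3,666 + 2,064 = 5,730
Total dependency ratio = (3,582 + 5,730) / 22,764 × 100 = 9,312 / 22,764 × 100 = 40.9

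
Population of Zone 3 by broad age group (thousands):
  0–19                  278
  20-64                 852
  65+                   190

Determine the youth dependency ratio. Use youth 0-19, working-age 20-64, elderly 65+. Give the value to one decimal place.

Youth dependency ratio = 278 / 852 × 100 = 32.6

Youth dependency ratio: 32.6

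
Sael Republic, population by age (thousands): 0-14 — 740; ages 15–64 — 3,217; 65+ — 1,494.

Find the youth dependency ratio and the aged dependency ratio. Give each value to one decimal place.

Youth dependency ratio: 23.0
Old-age dependency ratio: 46.4

Youth dependency ratio = 740 / 3,217 × 100 = 23.0
Old-age dependency ratio = 1,494 / 3,217 × 100 = 46.4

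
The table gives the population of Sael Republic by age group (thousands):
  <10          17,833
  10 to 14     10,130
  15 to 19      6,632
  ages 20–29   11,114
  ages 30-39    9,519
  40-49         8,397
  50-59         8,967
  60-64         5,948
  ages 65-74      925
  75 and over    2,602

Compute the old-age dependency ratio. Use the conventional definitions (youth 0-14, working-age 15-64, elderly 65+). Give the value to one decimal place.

0–14: 17,833 + 10,130 = 27,963
15–64: 6,632 + 11,114 + 9,519 + 8,397 + 8,967 + 5,948 = 50,577
65+: 925 + 2,602 = 3,527
Old-age dependency ratio = 3,527 / 50,577 × 100 = 7.0

Old-age dependency ratio: 7.0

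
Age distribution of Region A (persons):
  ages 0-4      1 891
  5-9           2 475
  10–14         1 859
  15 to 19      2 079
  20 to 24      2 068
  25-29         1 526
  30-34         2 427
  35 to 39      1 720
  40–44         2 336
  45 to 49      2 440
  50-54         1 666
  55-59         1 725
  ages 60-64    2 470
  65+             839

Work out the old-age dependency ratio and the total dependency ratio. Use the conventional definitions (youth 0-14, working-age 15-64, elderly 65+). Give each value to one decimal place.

0–14: 1 891 + 2 475 + 1 859 = 6 225
15–64: 2 079 + 2 068 + 1 526 + 2 427 + 1 720 + 2 336 + 2 440 + 1 666 + 1 725 + 2 470 = 20 457
65+: 839
Old-age dependency ratio = 839 / 20 457 × 100 = 4.1
Total dependency ratio = (6 225 + 839) / 20 457 × 100 = 7 064 / 20 457 × 100 = 34.5

Old-age dependency ratio: 4.1
Total dependency ratio: 34.5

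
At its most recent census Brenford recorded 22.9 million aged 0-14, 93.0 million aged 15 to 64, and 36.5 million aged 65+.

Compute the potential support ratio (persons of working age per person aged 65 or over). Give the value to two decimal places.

Potential support ratio = 93.0 / 36.5 = 2.55

Potential support ratio: 2.55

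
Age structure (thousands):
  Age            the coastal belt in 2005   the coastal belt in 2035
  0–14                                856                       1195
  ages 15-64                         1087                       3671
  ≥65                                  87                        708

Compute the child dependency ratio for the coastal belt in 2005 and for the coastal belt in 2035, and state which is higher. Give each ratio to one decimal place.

the coastal belt in 2005: 856 / 1087 × 100 = 78.7
the coastal belt in 2035: 1195 / 3671 × 100 = 32.6

the coastal belt in 2005: 78.7
the coastal belt in 2035: 32.6
Higher: the coastal belt in 2005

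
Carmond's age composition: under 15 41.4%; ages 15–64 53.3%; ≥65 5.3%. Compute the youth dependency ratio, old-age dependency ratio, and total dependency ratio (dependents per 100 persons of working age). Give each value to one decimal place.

Youth dependency ratio: 77.7
Old-age dependency ratio: 9.9
Total dependency ratio: 87.6

Youth dependency ratio = 41.4 / 53.3 × 100 = 77.7
Old-age dependency ratio = 5.3 / 53.3 × 100 = 9.9
Total dependency ratio = (41.4 + 5.3) / 53.3 × 100 = 46.7 / 53.3 × 100 = 87.6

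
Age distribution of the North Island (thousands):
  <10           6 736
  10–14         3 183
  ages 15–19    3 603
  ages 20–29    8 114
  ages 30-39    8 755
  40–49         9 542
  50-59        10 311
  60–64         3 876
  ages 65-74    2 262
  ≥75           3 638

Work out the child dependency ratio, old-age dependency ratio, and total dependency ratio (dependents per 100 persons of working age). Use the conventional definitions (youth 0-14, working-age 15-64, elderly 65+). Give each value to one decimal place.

Youth dependency ratio: 22.4
Old-age dependency ratio: 13.3
Total dependency ratio: 35.8

0–14: 6 736 + 3 183 = 9 919
15–64: 3 603 + 8 114 + 8 755 + 9 542 + 10 311 + 3 876 = 44 201
65+: 2 262 + 3 638 = 5 900
Youth dependency ratio = 9 919 / 44 201 × 100 = 22.4
Old-age dependency ratio = 5 900 / 44 201 × 100 = 13.3
Total dependency ratio = (9 919 + 5 900) / 44 201 × 100 = 15 819 / 44 201 × 100 = 35.8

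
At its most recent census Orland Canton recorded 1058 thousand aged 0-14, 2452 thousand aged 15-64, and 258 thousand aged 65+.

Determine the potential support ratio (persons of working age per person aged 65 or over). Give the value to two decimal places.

Potential support ratio: 9.50

Potential support ratio = 2452 / 258 = 9.50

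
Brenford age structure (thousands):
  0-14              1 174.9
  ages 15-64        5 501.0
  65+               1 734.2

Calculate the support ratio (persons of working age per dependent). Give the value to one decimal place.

Support ratio = 5 501.0 / (1 174.9 + 1 734.2) = 5 501.0 / 2 909.1 = 1.9

Support ratio: 1.9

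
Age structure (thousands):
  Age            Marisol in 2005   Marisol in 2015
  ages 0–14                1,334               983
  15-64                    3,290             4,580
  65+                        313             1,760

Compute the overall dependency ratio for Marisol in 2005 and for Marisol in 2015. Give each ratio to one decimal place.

Marisol in 2005: 50.1
Marisol in 2015: 59.9

Marisol in 2005: (1,334 + 313) / 3,290 × 100 = 1,647 / 3,290 × 100 = 50.1
Marisol in 2015: (983 + 1,760) / 4,580 × 100 = 2,743 / 4,580 × 100 = 59.9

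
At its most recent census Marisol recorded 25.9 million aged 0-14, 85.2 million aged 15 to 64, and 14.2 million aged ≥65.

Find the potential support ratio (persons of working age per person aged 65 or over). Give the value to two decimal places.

Potential support ratio = 85.2 / 14.2 = 6.00

Potential support ratio: 6.00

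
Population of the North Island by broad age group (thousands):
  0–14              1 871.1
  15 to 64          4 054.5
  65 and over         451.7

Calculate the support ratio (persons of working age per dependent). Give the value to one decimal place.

Support ratio = 4 054.5 / (1 871.1 + 451.7) = 4 054.5 / 2 322.8 = 1.7

Support ratio: 1.7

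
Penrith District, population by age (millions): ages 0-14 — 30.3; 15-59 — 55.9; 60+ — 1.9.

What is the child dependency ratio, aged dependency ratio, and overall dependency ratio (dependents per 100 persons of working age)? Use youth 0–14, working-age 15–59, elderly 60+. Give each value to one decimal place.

Youth dependency ratio = 30.3 / 55.9 × 100 = 54.2
Old-age dependency ratio = 1.9 / 55.9 × 100 = 3.4
Total dependency ratio = (30.3 + 1.9) / 55.9 × 100 = 32.2 / 55.9 × 100 = 57.6

Youth dependency ratio: 54.2
Old-age dependency ratio: 3.4
Total dependency ratio: 57.6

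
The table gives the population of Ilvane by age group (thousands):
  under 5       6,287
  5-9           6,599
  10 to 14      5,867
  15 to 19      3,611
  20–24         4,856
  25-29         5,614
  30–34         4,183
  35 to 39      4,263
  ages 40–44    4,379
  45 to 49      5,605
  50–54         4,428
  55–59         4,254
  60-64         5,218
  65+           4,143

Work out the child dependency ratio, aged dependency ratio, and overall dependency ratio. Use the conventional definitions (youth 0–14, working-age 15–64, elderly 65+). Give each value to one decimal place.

Youth dependency ratio: 40.4
Old-age dependency ratio: 8.9
Total dependency ratio: 49.3

0–14: 6,287 + 6,599 + 5,867 = 18,753
15–64: 3,611 + 4,856 + 5,614 + 4,183 + 4,263 + 4,379 + 5,605 + 4,428 + 4,254 + 5,218 = 46,411
65+: 4,143
Youth dependency ratio = 18,753 / 46,411 × 100 = 40.4
Old-age dependency ratio = 4,143 / 46,411 × 100 = 8.9
Total dependency ratio = (18,753 + 4,143) / 46,411 × 100 = 22,896 / 46,411 × 100 = 49.3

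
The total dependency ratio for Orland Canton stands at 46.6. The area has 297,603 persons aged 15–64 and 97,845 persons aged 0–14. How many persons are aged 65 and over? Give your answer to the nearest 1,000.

Total dependency ratio = (youth + elderly) / working-age × 100
46.6 = (97,845 + E) / 297,603 × 100
⇒ 41,000

Aged 65 and over: 41,000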